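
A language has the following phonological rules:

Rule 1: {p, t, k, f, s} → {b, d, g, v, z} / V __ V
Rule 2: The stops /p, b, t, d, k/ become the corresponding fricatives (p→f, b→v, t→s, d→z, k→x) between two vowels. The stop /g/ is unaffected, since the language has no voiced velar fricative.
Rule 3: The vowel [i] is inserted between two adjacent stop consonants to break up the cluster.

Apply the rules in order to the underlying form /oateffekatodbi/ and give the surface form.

Rule 1 (intervocalic voicing): /t/ is a voiceless obstruent between vowels /a/ and /e/, so it voices to [d]. /k/ is a voiceless obstruent between vowels /e/ and /a/, so it voices to [g]. /t/ is a voiceless obstruent between vowels /a/ and /o/, so it voices to [d]. /oateffekatodbi/ → oadeffegadodbi.
Rule 2 (intervocalic spirantization): /d/ is a stop between vowels /a/ and /e/, so it spirantizes to the fricative [z]. /d/ is a stop between vowels /a/ and /o/, so it spirantizes to the fricative [z]. /oadeffegadodbi/ → oazeffegazodbi.
Rule 3 (stop-cluster i-epenthesis): /d/ and /b/ form a stop–stop cluster, so [i] is inserted between them. /oazeffegazodbi/ → oazeffegazodibi.

oazeffegazodibi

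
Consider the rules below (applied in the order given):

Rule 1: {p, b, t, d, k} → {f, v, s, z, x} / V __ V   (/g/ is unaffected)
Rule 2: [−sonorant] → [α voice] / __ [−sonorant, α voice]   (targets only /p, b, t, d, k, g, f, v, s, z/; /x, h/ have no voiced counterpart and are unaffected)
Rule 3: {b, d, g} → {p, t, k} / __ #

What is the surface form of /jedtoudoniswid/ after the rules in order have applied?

jettouzoniswit

Rule 1 (intervocalic spirantization): /d/ is a stop between vowels /u/ and /o/, so it spirantizes to the fricative [z]. /jedtoudoniswid/ → jedtouzoniswid.
Rule 2 (regressive voicing assimilation): /d/ precedes the voiceless obstruent /t/, so it devoices to [t] by assimilation. /jedtouzoniswid/ → jettouzoniswid.
Rule 3 (final devoicing): /d/ is a voiced stop in word-final position, so it devoices to [t]. /jettouzoniswid/ → jettouzoniswit.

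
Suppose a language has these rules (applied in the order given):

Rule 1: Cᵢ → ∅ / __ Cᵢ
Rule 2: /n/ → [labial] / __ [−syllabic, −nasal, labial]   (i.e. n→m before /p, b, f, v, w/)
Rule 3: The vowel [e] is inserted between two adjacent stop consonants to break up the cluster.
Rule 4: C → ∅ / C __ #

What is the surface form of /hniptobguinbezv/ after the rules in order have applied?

Rule 1 (degemination): no segment meets the environment; /hniptobguinbezv/ is unchanged.
Rule 2 (nasal place assimilation): /n/ precedes the labial consonant /b/, so it assimilates in place to [m]. /hniptobguinbezv/ → hniptobguimbezv.
Rule 3 (stop-cluster e-epenthesis): /p/ and /t/ form a stop–stop cluster, so [e] is inserted between them. /b/ and /g/ form a stop–stop cluster, so [e] is inserted between them. /hniptobguimbezv/ → hnipetobeguimbezv.
Rule 4 (final cluster simplification): /v/ is the second consonant of a word-final cluster /zv/, so it deletes. /hnipetobeguimbezv/ → hnipetobeguimbez.

hnipetobeguimbez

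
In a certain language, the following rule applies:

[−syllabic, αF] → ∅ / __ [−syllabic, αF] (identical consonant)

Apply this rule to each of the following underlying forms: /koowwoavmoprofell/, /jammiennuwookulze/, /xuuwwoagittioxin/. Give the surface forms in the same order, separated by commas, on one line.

/koowwoavmoprofell/: /ww/ is a geminate; the first /w/ deletes. /ll/ is a geminate; the first /l/ deletes. → [koowoavmoprofel].
/jammiennuwookulze/: /mm/ is a geminate; the first /m/ deletes. /nn/ is a geminate; the first /n/ deletes. → [jamienuwookulze].
/xuuwwoagittioxin/: /ww/ is a geminate; the first /w/ deletes. /tt/ is a geminate; the first /t/ deletes. → [xuuwoagitioxin].

koowoavmoprofel, jamienuwookulze, xuuwoagitioxin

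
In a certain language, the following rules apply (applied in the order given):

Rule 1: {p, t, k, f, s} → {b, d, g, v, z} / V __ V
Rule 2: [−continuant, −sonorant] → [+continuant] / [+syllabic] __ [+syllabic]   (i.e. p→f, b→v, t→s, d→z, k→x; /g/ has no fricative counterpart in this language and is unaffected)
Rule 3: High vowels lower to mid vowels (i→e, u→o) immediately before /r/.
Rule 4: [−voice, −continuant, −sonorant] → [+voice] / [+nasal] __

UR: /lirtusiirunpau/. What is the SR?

lertuzierunbau

Rule 1 (intervocalic voicing): /s/ is a voiceless obstruent between vowels /u/ and /i/, so it voices to [z]. /lirtusiirunpau/ → lirtuziirunpau.
Rule 2 (intervocalic spirantization): no segment meets the environment; /lirtuziirunpau/ is unchanged.
Rule 3 (pre-rhotic lowering): /i/ is a high vowel immediately before /r/, so it lowers to [e]. /i/ is a high vowel immediately before /r/, so it lowers to [e]. /lirtuziirunpau/ → lertuzierunpau.
Rule 4 (post-nasal voicing): /p/ is a voiceless stop immediately after the nasal /n/, so it voices to [b]. /lertuzierunpau/ → lertuzierunbau.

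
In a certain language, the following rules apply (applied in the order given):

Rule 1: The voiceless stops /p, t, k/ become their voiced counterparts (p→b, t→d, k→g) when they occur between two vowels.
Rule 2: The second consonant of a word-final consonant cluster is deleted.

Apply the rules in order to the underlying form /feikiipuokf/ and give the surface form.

feigiibuok

Rule 1 (intervocalic voicing): /k/ is a voiceless stop between vowels /i/ and /i/, so it voices to [g]. /p/ is a voiceless stop between vowels /i/ and /u/, so it voices to [b]. /feikiipuokf/ → feigiibuokf.
Rule 2 (final cluster simplification): /f/ is the second consonant of a word-final cluster /kf/, so it deletes. /feigiibuokf/ → feigiibuok.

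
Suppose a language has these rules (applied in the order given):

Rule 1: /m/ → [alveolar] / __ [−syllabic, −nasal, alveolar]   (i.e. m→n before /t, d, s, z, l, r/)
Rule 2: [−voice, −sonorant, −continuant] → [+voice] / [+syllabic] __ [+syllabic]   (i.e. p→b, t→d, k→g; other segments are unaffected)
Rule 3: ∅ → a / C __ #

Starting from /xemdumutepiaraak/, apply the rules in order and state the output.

Rule 1 (nasal place assimilation): /m/ precedes the alveolar consonant /d/, so it assimilates in place to [n]. /xemdumutepiaraak/ → xendumutepiaraak.
Rule 2 (intervocalic voicing): /t/ is a voiceless stop between vowels /u/ and /e/, so it voices to [d]. /p/ is a voiceless stop between vowels /e/ and /i/, so it voices to [b]. /xendumutepiaraak/ → xendumudebiaraak.
Rule 3 (final a-epenthesis): the form ends in the consonant /k/, so [a] is inserted word-finally. /xendumudebiaraak/ → xendumudebiaraaka.

xendumudebiaraaka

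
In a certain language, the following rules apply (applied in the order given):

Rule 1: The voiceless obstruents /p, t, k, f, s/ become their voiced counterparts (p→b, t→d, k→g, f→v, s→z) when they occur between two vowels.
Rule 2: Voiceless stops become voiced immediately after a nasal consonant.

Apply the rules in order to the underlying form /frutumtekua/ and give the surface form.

Rule 1 (intervocalic voicing): /t/ is a voiceless obstruent between vowels /u/ and /u/, so it voices to [d]. /k/ is a voiceless obstruent between vowels /e/ and /u/, so it voices to [g]. /frutumtekua/ → frudumtegua.
Rule 2 (post-nasal voicing): /t/ is a voiceless stop immediately after the nasal /m/, so it voices to [d]. /frudumtegua/ → frudumdegua.

frudumdegua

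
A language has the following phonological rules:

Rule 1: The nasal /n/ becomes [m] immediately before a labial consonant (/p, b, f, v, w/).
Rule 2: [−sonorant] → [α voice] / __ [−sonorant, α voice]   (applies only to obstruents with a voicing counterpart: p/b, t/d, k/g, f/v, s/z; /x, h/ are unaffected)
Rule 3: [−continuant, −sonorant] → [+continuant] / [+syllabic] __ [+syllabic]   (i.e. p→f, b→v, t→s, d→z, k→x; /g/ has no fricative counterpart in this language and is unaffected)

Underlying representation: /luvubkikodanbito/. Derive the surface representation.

luvupkixozambiso

Rule 1 (nasal place assimilation): /n/ precedes the labial consonant /b/, so it assimilates in place to [m]. /luvubkikodanbito/ → luvubkikodambito.
Rule 2 (regressive voicing assimilation): /b/ precedes the voiceless obstruent /k/, so it devoices to [p] by assimilation. /luvubkikodambito/ → luvupkikodambito.
Rule 3 (intervocalic spirantization): /k/ is a stop between vowels /i/ and /o/, so it spirantizes to the fricative [x]. /d/ is a stop between vowels /o/ and /a/, so it spirantizes to the fricative [z]. /t/ is a stop between vowels /i/ and /o/, so it spirantizes to the fricative [s]. /luvupkikodambito/ → luvupkixozambiso.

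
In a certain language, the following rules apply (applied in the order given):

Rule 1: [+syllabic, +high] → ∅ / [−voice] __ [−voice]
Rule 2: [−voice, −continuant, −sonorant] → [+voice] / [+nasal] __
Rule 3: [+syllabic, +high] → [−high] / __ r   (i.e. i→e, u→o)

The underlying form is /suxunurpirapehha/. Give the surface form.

Rule 1 (high vowel syncope): /u/ is a high vowel flanked by voiceless consonants /s/ and /x/, so it deletes. /suxunurpirapehha/ → sxunurpirapehha.
Rule 2 (post-nasal voicing): no segment meets the environment; /sxunurpirapehha/ is unchanged.
Rule 3 (pre-rhotic lowering): /u/ is a high vowel immediately before /r/, so it lowers to [o]. /i/ is a high vowel immediately before /r/, so it lowers to [e]. /sxunurpirapehha/ → sxunorperapehha.

sxunorperapehha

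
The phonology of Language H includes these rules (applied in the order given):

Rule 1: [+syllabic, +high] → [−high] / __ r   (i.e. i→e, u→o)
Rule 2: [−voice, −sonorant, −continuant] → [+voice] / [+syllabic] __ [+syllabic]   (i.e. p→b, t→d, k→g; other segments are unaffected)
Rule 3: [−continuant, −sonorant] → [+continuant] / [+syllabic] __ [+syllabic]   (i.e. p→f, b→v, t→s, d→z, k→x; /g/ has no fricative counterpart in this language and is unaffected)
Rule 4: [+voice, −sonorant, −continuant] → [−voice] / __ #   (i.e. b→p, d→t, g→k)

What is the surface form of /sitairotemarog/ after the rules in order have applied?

sizaerozemarok

Rule 1 (pre-rhotic lowering): /i/ is a high vowel immediately before /r/, so it lowers to [e]. /sitairotemarog/ → sitaerotemarog.
Rule 2 (intervocalic voicing): /t/ is a voiceless stop between vowels /i/ and /a/, so it voices to [d]. /t/ is a voiceless stop between vowels /o/ and /e/, so it voices to [d]. /sitaerotemarog/ → sidaerodemarog.
Rule 3 (intervocalic spirantization): /d/ is a stop between vowels /i/ and /a/, so it spirantizes to the fricative [z]. /d/ is a stop between vowels /o/ and /e/, so it spirantizes to the fricative [z]. /sidaerodemarog/ → sizaerozemarog.
Rule 4 (final devoicing): /g/ is a voiced stop in word-final position, so it devoices to [k]. /sizaerozemarog/ → sizaerozemarok.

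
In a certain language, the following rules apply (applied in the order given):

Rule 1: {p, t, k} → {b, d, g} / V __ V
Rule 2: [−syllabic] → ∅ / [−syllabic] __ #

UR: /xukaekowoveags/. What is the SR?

xugaegowoveag

Rule 1 (intervocalic voicing): /k/ is a voiceless stop between vowels /u/ and /a/, so it voices to [g]. /k/ is a voiceless stop between vowels /e/ and /o/, so it voices to [g]. /xukaekowoveags/ → xugaegowoveags.
Rule 2 (final cluster simplification): /s/ is the second consonant of a word-final cluster /gs/, so it deletes. /xugaegowoveags/ → xugaegowoveag.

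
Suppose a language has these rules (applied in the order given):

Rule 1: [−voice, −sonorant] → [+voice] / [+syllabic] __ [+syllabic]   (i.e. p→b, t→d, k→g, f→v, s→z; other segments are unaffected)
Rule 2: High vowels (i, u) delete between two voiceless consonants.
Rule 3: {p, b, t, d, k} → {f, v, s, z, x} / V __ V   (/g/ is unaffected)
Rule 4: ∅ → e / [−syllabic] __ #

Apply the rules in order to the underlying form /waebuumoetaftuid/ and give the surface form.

waevuumoezaftuide

Rule 1 (intervocalic voicing): /t/ is a voiceless obstruent between vowels /e/ and /a/, so it voices to [d]. /waebuumoetaftuid/ → waebuumoedaftuid.
Rule 2 (high vowel syncope): no segment meets the environment; /waebuumoedaftuid/ is unchanged.
Rule 3 (intervocalic spirantization): /b/ is a stop between vowels /e/ and /u/, so it spirantizes to the fricative [v]. /d/ is a stop between vowels /e/ and /a/, so it spirantizes to the fricative [z]. /waebuumoedaftuid/ → waevuumoezaftuid.
Rule 4 (final e-epenthesis): the form ends in the consonant /d/, so [e] is inserted word-finally. /waevuumoezaftuid/ → waevuumoezaftuide.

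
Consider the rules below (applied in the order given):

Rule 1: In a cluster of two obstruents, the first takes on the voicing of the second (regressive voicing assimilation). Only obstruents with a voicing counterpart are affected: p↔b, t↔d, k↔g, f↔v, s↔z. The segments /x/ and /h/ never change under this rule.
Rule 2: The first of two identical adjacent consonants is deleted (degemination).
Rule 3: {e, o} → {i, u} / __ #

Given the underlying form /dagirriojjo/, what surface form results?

Rule 1 (regressive voicing assimilation): no segment meets the environment; /dagirriojjo/ is unchanged.
Rule 2 (degemination): /rr/ is a geminate; the first /r/ deletes. /jj/ is a geminate; the first /j/ deletes. /dagirriojjo/ → dagiriojo.
Rule 3 (final vowel raising): /o/ is a mid vowel in word-final position, so it raises to [u]. /dagiriojo/ → dagirioju.

dagirioju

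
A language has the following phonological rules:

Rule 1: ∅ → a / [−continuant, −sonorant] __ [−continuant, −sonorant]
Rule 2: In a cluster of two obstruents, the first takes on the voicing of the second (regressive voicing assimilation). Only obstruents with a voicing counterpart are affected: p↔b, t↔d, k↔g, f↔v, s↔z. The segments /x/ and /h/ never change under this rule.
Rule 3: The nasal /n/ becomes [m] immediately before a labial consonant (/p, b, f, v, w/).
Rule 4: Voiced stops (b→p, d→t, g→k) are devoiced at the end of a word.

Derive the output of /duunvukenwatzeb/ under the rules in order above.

duumvukemwadzep

Rule 1 (stop-cluster a-epenthesis): no segment meets the environment; /duunvukenwatzeb/ is unchanged.
Rule 2 (regressive voicing assimilation): /t/ precedes the voiced obstruent /z/, so it voices to [d] by assimilation. /duunvukenwatzeb/ → duunvukenwadzeb.
Rule 3 (nasal place assimilation): /n/ precedes the labial consonant /v/, so it assimilates in place to [m]. /n/ precedes the labial consonant /w/, so it assimilates in place to [m]. /duunvukenwadzeb/ → duumvukemwadzeb.
Rule 4 (final devoicing): /b/ is a voiced stop in word-final position, so it devoices to [p]. /duumvukemwadzeb/ → duumvukemwadzep.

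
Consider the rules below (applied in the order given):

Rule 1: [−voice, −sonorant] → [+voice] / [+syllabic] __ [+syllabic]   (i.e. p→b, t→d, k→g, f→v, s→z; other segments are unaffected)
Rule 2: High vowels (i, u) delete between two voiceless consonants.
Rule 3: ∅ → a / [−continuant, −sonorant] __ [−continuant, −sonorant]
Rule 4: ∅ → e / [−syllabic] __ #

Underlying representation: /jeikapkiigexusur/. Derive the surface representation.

Rule 1 (intervocalic voicing): /k/ is a voiceless obstruent between vowels /i/ and /a/, so it voices to [g]. /s/ is a voiceless obstruent between vowels /u/ and /u/, so it voices to [z]. /jeikapkiigexusur/ → jeigapkiigexuzur.
Rule 2 (high vowel syncope): no segment meets the environment; /jeigapkiigexuzur/ is unchanged.
Rule 3 (stop-cluster a-epenthesis): /p/ and /k/ form a stop–stop cluster, so [a] is inserted between them. /jeigapkiigexuzur/ → jeigapakiigexuzur.
Rule 4 (final e-epenthesis): the form ends in the consonant /r/, so [e] is inserted word-finally. /jeigapakiigexuzur/ → jeigapakiigexuzure.

jeigapakiigexuzure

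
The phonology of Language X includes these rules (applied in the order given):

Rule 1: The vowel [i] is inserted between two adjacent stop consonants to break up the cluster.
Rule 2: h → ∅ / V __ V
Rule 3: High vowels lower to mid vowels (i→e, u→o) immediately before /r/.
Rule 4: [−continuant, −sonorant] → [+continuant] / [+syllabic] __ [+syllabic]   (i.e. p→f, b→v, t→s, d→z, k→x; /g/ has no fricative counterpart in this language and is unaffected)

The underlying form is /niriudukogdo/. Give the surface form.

Rule 1 (stop-cluster i-epenthesis): /g/ and /d/ form a stop–stop cluster, so [i] is inserted between them. /niriudukogdo/ → niriudukogido.
Rule 2 (intervocalic h-deletion): no segment meets the environment; /niriudukogido/ is unchanged.
Rule 3 (pre-rhotic lowering): /i/ is a high vowel immediately before /r/, so it lowers to [e]. /niriudukogido/ → neriudukogido.
Rule 4 (intervocalic spirantization): /d/ is a stop between vowels /u/ and /u/, so it spirantizes to the fricative [z]. /k/ is a stop between vowels /u/ and /o/, so it spirantizes to the fricative [x]. /d/ is a stop between vowels /i/ and /o/, so it spirantizes to the fricative [z]. /neriudukogido/ → neriuzuxogizo.

neriuzuxogizo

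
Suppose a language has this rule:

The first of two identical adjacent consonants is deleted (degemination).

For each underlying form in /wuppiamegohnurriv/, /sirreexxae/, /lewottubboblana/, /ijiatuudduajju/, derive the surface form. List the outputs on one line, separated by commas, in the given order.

wupiamegohnuriv, sireexae, lewotuboblana, ijiatuuduaju

/wuppiamegohnurriv/: /pp/ is a geminate; the first /p/ deletes. /rr/ is a geminate; the first /r/ deletes. → [wupiamegohnuriv].
/sirreexxae/: /rr/ is a geminate; the first /r/ deletes. /xx/ is a geminate; the first /x/ deletes. → [sireexae].
/lewottubboblana/: /tt/ is a geminate; the first /t/ deletes. /bb/ is a geminate; the first /b/ deletes. → [lewotuboblana].
/ijiatuudduajju/: /dd/ is a geminate; the first /d/ deletes. /jj/ is a geminate; the first /j/ deletes. → [ijiatuuduaju].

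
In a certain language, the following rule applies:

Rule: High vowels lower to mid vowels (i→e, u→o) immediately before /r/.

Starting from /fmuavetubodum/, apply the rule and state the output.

fmuavetubodum

No segment of /fmuavetubodum/ meets the structural description of the rule, so the form surfaces unchanged.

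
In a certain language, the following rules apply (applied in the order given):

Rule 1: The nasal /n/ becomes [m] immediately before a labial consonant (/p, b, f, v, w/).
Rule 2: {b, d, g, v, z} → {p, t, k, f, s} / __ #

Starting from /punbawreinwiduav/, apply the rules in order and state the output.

pumbawreimwiduaf

Rule 1 (nasal place assimilation): /n/ precedes the labial consonant /b/, so it assimilates in place to [m]. /n/ precedes the labial consonant /w/, so it assimilates in place to [m]. /punbawreinwiduav/ → pumbawreimwiduav.
Rule 2 (final devoicing): /v/ is a voiced obstruent in word-final position, so it devoices to [f]. /pumbawreimwiduav/ → pumbawreimwiduaf.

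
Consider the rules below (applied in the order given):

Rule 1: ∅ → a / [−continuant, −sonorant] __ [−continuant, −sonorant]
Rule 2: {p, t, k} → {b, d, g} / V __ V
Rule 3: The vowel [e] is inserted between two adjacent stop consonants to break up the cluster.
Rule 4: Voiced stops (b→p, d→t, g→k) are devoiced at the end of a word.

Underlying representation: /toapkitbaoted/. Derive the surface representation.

Rule 1 (stop-cluster a-epenthesis): /p/ and /k/ form a stop–stop cluster, so [a] is inserted between them. /t/ and /b/ form a stop–stop cluster, so [a] is inserted between them. /toapkitbaoted/ → toapakitabaoted.
Rule 2 (intervocalic voicing): /p/ is a voiceless stop between vowels /a/ and /a/, so it voices to [b]. /k/ is a voiceless stop between vowels /a/ and /i/, so it voices to [g]. /t/ is a voiceless stop between vowels /i/ and /a/, so it voices to [d]. /t/ is a voiceless stop between vowels /o/ and /e/, so it voices to [d]. /toapakitabaoted/ → toabagidabaoded.
Rule 3 (stop-cluster e-epenthesis): no segment meets the environment; /toabagidabaoded/ is unchanged.
Rule 4 (final devoicing): /d/ is a voiced stop in word-final position, so it devoices to [t]. /toabagidabaoded/ → toabagidabaodet.

toabagidabaodet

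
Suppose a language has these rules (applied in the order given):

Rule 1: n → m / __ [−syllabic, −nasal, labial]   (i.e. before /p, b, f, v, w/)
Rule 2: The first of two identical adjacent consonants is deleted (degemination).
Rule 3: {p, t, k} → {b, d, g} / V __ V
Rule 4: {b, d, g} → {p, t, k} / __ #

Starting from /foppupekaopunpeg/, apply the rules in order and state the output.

fobubegaobumpek

Rule 1 (nasal place assimilation): /n/ precedes the labial consonant /p/, so it assimilates in place to [m]. /foppupekaopunpeg/ → foppupekaopumpeg.
Rule 2 (degemination): /pp/ is a geminate; the first /p/ deletes. /foppupekaopumpeg/ → fopupekaopumpeg.
Rule 3 (intervocalic voicing): /p/ is a voiceless stop between vowels /o/ and /u/, so it voices to [b]. /p/ is a voiceless stop between vowels /u/ and /e/, so it voices to [b]. /k/ is a voiceless stop between vowels /e/ and /a/, so it voices to [g]. /p/ is a voiceless stop between vowels /o/ and /u/, so it voices to [b]. /fopupekaopumpeg/ → fobubegaobumpeg.
Rule 4 (final devoicing): /g/ is a voiced stop in word-final position, so it devoices to [k]. /fobubegaobumpeg/ → fobubegaobumpek.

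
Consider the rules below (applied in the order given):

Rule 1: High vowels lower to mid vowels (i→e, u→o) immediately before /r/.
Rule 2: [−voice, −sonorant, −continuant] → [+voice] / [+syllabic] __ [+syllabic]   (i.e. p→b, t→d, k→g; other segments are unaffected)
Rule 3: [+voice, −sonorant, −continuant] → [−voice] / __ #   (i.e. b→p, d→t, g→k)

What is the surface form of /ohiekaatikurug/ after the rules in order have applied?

Rule 1 (pre-rhotic lowering): /u/ is a high vowel immediately before /r/, so it lowers to [o]. /ohiekaatikurug/ → ohiekaatikorug.
Rule 2 (intervocalic voicing): /k/ is a voiceless stop between vowels /e/ and /a/, so it voices to [g]. /t/ is a voiceless stop between vowels /a/ and /i/, so it voices to [d]. /k/ is a voiceless stop between vowels /i/ and /o/, so it voices to [g]. /ohiekaatikorug/ → ohiegaadigorug.
Rule 3 (final devoicing): /g/ is a voiced stop in word-final position, so it devoices to [k]. /ohiegaadigorug/ → ohiegaadigoruk.

ohiegaadigoruk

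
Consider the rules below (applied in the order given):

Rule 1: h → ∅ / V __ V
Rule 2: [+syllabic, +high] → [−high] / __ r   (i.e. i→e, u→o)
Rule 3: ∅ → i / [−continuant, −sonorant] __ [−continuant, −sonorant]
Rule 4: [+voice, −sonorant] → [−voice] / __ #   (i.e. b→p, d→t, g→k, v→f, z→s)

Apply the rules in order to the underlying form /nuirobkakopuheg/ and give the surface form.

nuerobikakopuek

Rule 1 (intervocalic h-deletion): /h/ occurs between vowels /u/ and /e/, so it deletes. /nuirobkakopuheg/ → nuirobkakopueg.
Rule 2 (pre-rhotic lowering): /i/ is a high vowel immediately before /r/, so it lowers to [e]. /nuirobkakopueg/ → nuerobkakopueg.
Rule 3 (stop-cluster i-epenthesis): /b/ and /k/ form a stop–stop cluster, so [i] is inserted between them. /nuerobkakopueg/ → nuerobikakopueg.
Rule 4 (final devoicing): /g/ is a voiced obstruent in word-final position, so it devoices to [k]. /nuerobikakopueg/ → nuerobikakopuek.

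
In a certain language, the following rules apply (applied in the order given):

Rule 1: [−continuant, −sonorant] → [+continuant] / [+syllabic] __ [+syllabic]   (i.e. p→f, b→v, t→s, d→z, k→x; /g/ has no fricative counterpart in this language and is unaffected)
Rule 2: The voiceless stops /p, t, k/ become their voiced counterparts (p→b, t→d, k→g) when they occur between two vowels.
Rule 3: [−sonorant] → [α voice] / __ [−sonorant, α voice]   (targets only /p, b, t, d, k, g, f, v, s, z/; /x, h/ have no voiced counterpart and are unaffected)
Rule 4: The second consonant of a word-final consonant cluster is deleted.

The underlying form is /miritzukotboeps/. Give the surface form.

miridzuxodboep

Rule 1 (intervocalic spirantization): /k/ is a stop between vowels /u/ and /o/, so it spirantizes to the fricative [x]. /miritzukotboeps/ → miritzuxotboeps.
Rule 2 (intervocalic voicing): no segment meets the environment; /miritzuxotboeps/ is unchanged.
Rule 3 (regressive voicing assimilation): /t/ precedes the voiced obstruent /z/, so it voices to [d] by assimilation. /t/ precedes the voiced obstruent /b/, so it voices to [d] by assimilation. /miritzuxotboeps/ → miridzuxodboeps.
Rule 4 (final cluster simplification): /s/ is the second consonant of a word-final cluster /ps/, so it deletes. /miridzuxodboeps/ → miridzuxodboep.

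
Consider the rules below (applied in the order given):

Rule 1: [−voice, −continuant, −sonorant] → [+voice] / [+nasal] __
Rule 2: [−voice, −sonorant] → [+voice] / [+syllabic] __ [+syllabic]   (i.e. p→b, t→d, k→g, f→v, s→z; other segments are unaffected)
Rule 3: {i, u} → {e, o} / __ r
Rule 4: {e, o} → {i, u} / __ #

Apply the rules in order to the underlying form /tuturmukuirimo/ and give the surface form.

tudormuguerimu

Rule 1 (post-nasal voicing): no segment meets the environment; /tuturmukuirimo/ is unchanged.
Rule 2 (intervocalic voicing): /t/ is a voiceless obstruent between vowels /u/ and /u/, so it voices to [d]. /k/ is a voiceless obstruent between vowels /u/ and /u/, so it voices to [g]. /tuturmukuirimo/ → tudurmuguirimo.
Rule 3 (pre-rhotic lowering): /u/ is a high vowel immediately before /r/, so it lowers to [o]. /i/ is a high vowel immediately before /r/, so it lowers to [e]. /tudurmuguirimo/ → tudormuguerimo.
Rule 4 (final vowel raising): /o/ is a mid vowel in word-final position, so it raises to [u]. /tudormuguerimo/ → tudormuguerimu.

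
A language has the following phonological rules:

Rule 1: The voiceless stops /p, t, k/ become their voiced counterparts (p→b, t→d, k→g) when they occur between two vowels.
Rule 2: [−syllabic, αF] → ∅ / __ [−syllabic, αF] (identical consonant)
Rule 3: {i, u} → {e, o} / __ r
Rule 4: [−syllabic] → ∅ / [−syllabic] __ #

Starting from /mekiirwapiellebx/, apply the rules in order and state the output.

megierwabieleb

Rule 1 (intervocalic voicing): /k/ is a voiceless stop between vowels /e/ and /i/, so it voices to [g]. /p/ is a voiceless stop between vowels /a/ and /i/, so it voices to [b]. /mekiirwapiellebx/ → megiirwabiellebx.
Rule 2 (degemination): /ll/ is a geminate; the first /l/ deletes. /megiirwabiellebx/ → megiirwabielebx.
Rule 3 (pre-rhotic lowering): /i/ is a high vowel immediately before /r/, so it lowers to [e]. /megiirwabielebx/ → megierwabielebx.
Rule 4 (final cluster simplification): /x/ is the second consonant of a word-final cluster /bx/, so it deletes. /megierwabielebx/ → megierwabieleb.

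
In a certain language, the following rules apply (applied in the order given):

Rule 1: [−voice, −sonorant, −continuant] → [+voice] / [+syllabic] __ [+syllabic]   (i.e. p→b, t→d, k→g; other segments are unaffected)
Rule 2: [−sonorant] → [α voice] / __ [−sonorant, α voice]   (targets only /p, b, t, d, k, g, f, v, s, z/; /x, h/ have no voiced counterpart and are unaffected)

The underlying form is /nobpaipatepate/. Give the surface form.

Rule 1 (intervocalic voicing): /p/ is a voiceless stop between vowels /i/ and /a/, so it voices to [b]. /t/ is a voiceless stop between vowels /a/ and /e/, so it voices to [d]. /p/ is a voiceless stop between vowels /e/ and /a/, so it voices to [b]. /t/ is a voiceless stop between vowels /a/ and /e/, so it voices to [d]. /nobpaipatepate/ → nobpaibadebade.
Rule 2 (regressive voicing assimilation): /b/ precedes the voiceless obstruent /p/, so it devoices to [p] by assimilation. /nobpaibadebade/ → noppaibadebade.

noppaibadebade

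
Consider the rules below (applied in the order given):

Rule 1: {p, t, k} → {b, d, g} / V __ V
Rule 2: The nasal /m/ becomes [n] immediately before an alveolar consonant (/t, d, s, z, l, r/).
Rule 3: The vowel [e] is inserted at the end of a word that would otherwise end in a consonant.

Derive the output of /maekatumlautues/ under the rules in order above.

maegadunlauduese

Rule 1 (intervocalic voicing): /k/ is a voiceless stop between vowels /e/ and /a/, so it voices to [g]. /t/ is a voiceless stop between vowels /a/ and /u/, so it voices to [d]. /t/ is a voiceless stop between vowels /u/ and /u/, so it voices to [d]. /maekatumlautues/ → maegadumlaudues.
Rule 2 (nasal place assimilation): /m/ precedes the alveolar consonant /l/, so it assimilates in place to [n]. /maegadumlaudues/ → maegadunlaudues.
Rule 3 (final e-epenthesis): the form ends in the consonant /s/, so [e] is inserted word-finally. /maegadunlaudues/ → maegadunlauduese.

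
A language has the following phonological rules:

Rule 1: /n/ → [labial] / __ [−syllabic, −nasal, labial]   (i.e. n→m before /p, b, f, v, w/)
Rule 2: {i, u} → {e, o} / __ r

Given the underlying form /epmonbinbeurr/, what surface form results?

Rule 1 (nasal place assimilation): /n/ precedes the labial consonant /b/, so it assimilates in place to [m]. /n/ precedes the labial consonant /b/, so it assimilates in place to [m]. /epmonbinbeurr/ → epmombimbeurr.
Rule 2 (pre-rhotic lowering): /u/ is a high vowel immediately before /r/, so it lowers to [o]. /epmombimbeurr/ → epmombimbeorr.

epmombimbeorr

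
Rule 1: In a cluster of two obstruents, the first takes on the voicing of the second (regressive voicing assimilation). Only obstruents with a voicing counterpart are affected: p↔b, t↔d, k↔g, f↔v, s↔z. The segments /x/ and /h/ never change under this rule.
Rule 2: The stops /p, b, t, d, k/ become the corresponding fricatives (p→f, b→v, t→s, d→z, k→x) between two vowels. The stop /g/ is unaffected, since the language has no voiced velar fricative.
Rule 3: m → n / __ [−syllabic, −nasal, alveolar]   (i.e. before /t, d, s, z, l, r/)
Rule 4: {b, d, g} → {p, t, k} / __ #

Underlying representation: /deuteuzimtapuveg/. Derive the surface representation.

deuseuzintafuvek

Rule 1 (regressive voicing assimilation): no segment meets the environment; /deuteuzimtapuveg/ is unchanged.
Rule 2 (intervocalic spirantization): /t/ is a stop between vowels /u/ and /e/, so it spirantizes to the fricative [s]. /p/ is a stop between vowels /a/ and /u/, so it spirantizes to the fricative [f]. /deuteuzimtapuveg/ → deuseuzimtafuveg.
Rule 3 (nasal place assimilation): /m/ precedes the alveolar consonant /t/, so it assimilates in place to [n]. /deuseuzimtafuveg/ → deuseuzintafuveg.
Rule 4 (final devoicing): /g/ is a voiced stop in word-final position, so it devoices to [k]. /deuseuzintafuveg/ → deuseuzintafuvek.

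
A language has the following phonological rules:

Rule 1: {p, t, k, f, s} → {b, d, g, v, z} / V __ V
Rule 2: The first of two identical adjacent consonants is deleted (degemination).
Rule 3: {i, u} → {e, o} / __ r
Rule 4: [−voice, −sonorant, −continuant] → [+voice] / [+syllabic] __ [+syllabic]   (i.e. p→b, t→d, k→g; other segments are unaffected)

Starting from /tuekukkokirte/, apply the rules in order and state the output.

tuegugogerte

Rule 1 (intervocalic voicing): /k/ is a voiceless obstruent between vowels /e/ and /u/, so it voices to [g]. /k/ is a voiceless obstruent between vowels /o/ and /i/, so it voices to [g]. /tuekukkokirte/ → tuegukkogirte.
Rule 2 (degemination): /kk/ is a geminate; the first /k/ deletes. /tuegukkogirte/ → tuegukogirte.
Rule 3 (pre-rhotic lowering): /i/ is a high vowel immediately before /r/, so it lowers to [e]. /tuegukogirte/ → tuegukogerte.
Rule 4 (intervocalic voicing): /k/ is a voiceless stop between vowels /u/ and /o/, so it voices to [g]. /tuegukogerte/ → tuegugogerte.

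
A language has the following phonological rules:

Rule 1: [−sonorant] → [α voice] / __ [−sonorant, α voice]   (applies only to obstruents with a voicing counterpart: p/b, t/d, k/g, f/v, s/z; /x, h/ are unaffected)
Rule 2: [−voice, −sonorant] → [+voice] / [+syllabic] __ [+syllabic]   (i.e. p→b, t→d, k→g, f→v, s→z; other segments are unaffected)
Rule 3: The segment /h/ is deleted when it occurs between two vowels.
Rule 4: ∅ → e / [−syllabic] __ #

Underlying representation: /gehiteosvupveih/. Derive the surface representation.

geideozvubveihe

Rule 1 (regressive voicing assimilation): /s/ precedes the voiced obstruent /v/, so it voices to [z] by assimilation. /p/ precedes the voiced obstruent /v/, so it voices to [b] by assimilation. /gehiteosvupveih/ → gehiteozvubveih.
Rule 2 (intervocalic voicing): /t/ is a voiceless obstruent between vowels /i/ and /e/, so it voices to [d]. /gehiteozvubveih/ → gehideozvubveih.
Rule 3 (intervocalic h-deletion): /h/ occurs between vowels /e/ and /i/, so it deletes. /gehideozvubveih/ → geideozvubveih.
Rule 4 (final e-epenthesis): the form ends in the consonant /h/, so [e] is inserted word-finally. /geideozvubveih/ → geideozvubveihe.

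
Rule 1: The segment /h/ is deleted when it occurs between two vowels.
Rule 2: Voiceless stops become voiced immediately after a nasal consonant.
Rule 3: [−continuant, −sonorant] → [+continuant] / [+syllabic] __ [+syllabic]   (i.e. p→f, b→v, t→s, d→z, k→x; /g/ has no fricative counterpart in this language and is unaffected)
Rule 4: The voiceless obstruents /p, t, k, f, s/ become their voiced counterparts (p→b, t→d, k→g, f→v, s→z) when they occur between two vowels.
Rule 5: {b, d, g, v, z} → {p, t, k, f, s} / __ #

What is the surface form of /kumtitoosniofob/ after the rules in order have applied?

kumdizoosniovop

Rule 1 (intervocalic h-deletion): no segment meets the environment; /kumtitoosniofob/ is unchanged.
Rule 2 (post-nasal voicing): /t/ is a voiceless stop immediately after the nasal /m/, so it voices to [d]. /kumtitoosniofob/ → kumditoosniofob.
Rule 3 (intervocalic spirantization): /t/ is a stop between vowels /i/ and /o/, so it spirantizes to the fricative [s]. /kumditoosniofob/ → kumdisoosniofob.
Rule 4 (intervocalic voicing): /s/ is a voiceless obstruent between vowels /i/ and /o/, so it voices to [z]. /f/ is a voiceless obstruent between vowels /o/ and /o/, so it voices to [v]. /kumdisoosniofob/ → kumdizoosniovob.
Rule 5 (final devoicing): /b/ is a voiced obstruent in word-final position, so it devoices to [p]. /kumdizoosniovob/ → kumdizoosniovop.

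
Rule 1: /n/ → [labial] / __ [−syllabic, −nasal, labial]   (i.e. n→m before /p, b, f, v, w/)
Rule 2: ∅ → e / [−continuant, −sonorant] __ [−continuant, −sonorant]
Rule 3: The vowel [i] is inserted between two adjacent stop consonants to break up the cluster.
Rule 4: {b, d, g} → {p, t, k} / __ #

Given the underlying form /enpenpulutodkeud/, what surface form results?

Rule 1 (nasal place assimilation): /n/ precedes the labial consonant /p/, so it assimilates in place to [m]. /n/ precedes the labial consonant /p/, so it assimilates in place to [m]. /enpenpulutodkeud/ → empempulutodkeud.
Rule 2 (stop-cluster e-epenthesis): /d/ and /k/ form a stop–stop cluster, so [e] is inserted between them. /empempulutodkeud/ → empempulutodekeud.
Rule 3 (stop-cluster i-epenthesis): no segment meets the environment; /empempulutodekeud/ is unchanged.
Rule 4 (final devoicing): /d/ is a voiced stop in word-final position, so it devoices to [t]. /empempulutodekeud/ → empempulutodekeut.

empempulutodekeut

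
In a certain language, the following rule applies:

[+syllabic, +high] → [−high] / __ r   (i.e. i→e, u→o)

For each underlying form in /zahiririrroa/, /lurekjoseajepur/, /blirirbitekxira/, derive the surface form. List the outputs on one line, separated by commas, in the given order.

zaherererroa, lorekjoseajepor, blererbitekxera

/zahiririrroa/: /i/ is a high vowel immediately before /r/, so it lowers to [e]. /i/ is a high vowel immediately before /r/, so it lowers to [e]. /i/ is a high vowel immediately before /r/, so it lowers to [e]. → [zaherererroa].
/lurekjoseajepur/: /u/ is a high vowel immediately before /r/, so it lowers to [o]. /u/ is a high vowel immediately before /r/, so it lowers to [o]. → [lorekjoseajepor].
/blirirbitekxira/: /i/ is a high vowel immediately before /r/, so it lowers to [e]. /i/ is a high vowel immediately before /r/, so it lowers to [e]. /i/ is a high vowel immediately before /r/, so it lowers to [e]. → [blererbitekxera].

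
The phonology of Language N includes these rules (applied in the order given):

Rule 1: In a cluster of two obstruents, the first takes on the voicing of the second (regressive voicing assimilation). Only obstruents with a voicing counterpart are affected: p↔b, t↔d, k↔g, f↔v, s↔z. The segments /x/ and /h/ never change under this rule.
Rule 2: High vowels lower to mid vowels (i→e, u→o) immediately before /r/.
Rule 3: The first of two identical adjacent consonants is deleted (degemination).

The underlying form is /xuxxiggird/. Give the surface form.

xuxigerd

Rule 1 (regressive voicing assimilation): no segment meets the environment; /xuxxiggird/ is unchanged.
Rule 2 (pre-rhotic lowering): /i/ is a high vowel immediately before /r/, so it lowers to [e]. /xuxxiggird/ → xuxxiggerd.
Rule 3 (degemination): /xx/ is a geminate; the first /x/ deletes. /gg/ is a geminate; the first /g/ deletes. /xuxxiggerd/ → xuxigerd.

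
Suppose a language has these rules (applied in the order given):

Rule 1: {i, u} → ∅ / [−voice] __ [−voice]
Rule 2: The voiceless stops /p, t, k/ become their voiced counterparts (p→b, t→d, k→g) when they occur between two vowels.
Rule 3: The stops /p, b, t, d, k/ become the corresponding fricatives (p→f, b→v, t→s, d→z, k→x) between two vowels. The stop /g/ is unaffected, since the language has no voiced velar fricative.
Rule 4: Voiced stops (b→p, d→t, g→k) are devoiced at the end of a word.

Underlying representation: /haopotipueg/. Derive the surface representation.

haovotpuek

Rule 1 (high vowel syncope): /i/ is a high vowel flanked by voiceless consonants /t/ and /p/, so it deletes. /haopotipueg/ → haopotpueg.
Rule 2 (intervocalic voicing): /p/ is a voiceless stop between vowels /o/ and /o/, so it voices to [b]. /haopotpueg/ → haobotpueg.
Rule 3 (intervocalic spirantization): /b/ is a stop between vowels /o/ and /o/, so it spirantizes to the fricative [v]. /haobotpueg/ → haovotpueg.
Rule 4 (final devoicing): /g/ is a voiced stop in word-final position, so it devoices to [k]. /haovotpueg/ → haovotpuek.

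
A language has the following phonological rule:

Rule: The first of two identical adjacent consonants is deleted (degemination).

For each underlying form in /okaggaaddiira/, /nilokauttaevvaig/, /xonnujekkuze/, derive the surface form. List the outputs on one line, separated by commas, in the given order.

/okaggaaddiira/: /gg/ is a geminate; the first /g/ deletes. /dd/ is a geminate; the first /d/ deletes. → [okagaadiira].
/nilokauttaevvaig/: /tt/ is a geminate; the first /t/ deletes. /vv/ is a geminate; the first /v/ deletes. → [nilokautaevaig].
/xonnujekkuze/: /nn/ is a geminate; the first /n/ deletes. /kk/ is a geminate; the first /k/ deletes. → [xonujekuze].

okagaadiira, nilokautaevaig, xonujekuze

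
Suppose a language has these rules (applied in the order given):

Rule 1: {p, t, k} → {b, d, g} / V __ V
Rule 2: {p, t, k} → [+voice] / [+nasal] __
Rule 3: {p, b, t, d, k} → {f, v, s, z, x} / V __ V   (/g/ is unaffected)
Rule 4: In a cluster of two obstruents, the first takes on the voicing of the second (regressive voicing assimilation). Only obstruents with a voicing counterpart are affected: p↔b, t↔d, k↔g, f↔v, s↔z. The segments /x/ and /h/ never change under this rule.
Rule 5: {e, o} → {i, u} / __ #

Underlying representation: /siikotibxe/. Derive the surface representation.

Rule 1 (intervocalic voicing): /k/ is a voiceless stop between vowels /i/ and /o/, so it voices to [g]. /t/ is a voiceless stop between vowels /o/ and /i/, so it voices to [d]. /siikotibxe/ → siigodibxe.
Rule 2 (post-nasal voicing): no segment meets the environment; /siigodibxe/ is unchanged.
Rule 3 (intervocalic spirantization): /d/ is a stop between vowels /o/ and /i/, so it spirantizes to the fricative [z]. /siigodibxe/ → siigozibxe.
Rule 4 (regressive voicing assimilation): /b/ precedes the voiceless obstruent /x/, so it devoices to [p] by assimilation. /siigozibxe/ → siigozipxe.
Rule 5 (final vowel raising): /e/ is a mid vowel in word-final position, so it raises to [i]. /siigozipxe/ → siigozipxi.

siigozipxi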